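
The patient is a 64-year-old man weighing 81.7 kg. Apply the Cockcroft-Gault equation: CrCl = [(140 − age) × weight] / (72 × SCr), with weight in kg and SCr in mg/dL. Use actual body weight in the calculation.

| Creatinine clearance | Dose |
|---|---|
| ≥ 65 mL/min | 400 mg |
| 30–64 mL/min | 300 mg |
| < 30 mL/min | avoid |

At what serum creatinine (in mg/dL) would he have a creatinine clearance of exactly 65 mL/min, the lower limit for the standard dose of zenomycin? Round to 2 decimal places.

Standard dose requires CrCl ≥ 65 mL/min.
Set (140 − 64) × 81.7 / (72 × SCr) = 65
SCr = (140 − 64) × 81.7 / (72 × 65) = 1.327 mg/dL

1.33 mg/dL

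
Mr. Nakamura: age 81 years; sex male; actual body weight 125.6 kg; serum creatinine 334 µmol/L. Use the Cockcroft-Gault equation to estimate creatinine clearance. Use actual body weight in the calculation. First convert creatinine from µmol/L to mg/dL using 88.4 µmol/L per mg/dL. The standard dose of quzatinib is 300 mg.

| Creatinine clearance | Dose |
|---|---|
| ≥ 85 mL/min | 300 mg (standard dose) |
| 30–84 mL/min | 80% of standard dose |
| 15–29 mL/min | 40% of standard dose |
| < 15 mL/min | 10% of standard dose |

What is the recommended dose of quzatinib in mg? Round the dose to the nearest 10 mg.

SCr = 334 / 88.4 = 3.778 mg/dL
CrCl = (140 − 81) × 125.6 / (72 × 3.778) = 7410.4 / 272.02 ≈ 27.2 mL/min
CrCl ≈ 27 mL/min → bracket 15–29 mL/min.
40% of 300 mg = 120 mg

120 mg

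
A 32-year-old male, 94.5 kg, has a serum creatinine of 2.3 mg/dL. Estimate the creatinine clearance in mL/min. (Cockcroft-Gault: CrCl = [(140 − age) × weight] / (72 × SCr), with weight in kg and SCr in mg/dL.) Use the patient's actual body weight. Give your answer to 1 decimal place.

CrCl = (140 − 32) × 94.5 / (72 × 2.3) = 10206.0 / 165.60 ≈ 61.6 mL/min

61.6 mL/min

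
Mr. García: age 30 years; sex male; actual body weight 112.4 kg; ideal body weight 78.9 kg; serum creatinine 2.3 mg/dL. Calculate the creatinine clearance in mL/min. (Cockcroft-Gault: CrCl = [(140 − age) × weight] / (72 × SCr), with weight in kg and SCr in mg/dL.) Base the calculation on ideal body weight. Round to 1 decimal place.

52.4 mL/min

CrCl = (140 − 30) × 78.9 / (72 × 2.3) = 8679.0 / 165.60 ≈ 52.4 mL/min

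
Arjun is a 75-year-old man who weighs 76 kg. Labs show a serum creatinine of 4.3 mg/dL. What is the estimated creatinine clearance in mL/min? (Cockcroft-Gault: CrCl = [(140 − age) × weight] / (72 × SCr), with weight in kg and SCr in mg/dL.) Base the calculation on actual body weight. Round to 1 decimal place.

16.0 mL/min

CrCl = (140 − 75) × 76 / (72 × 4.3) = 4940.0 / 309.60 ≈ 16.0 mL/min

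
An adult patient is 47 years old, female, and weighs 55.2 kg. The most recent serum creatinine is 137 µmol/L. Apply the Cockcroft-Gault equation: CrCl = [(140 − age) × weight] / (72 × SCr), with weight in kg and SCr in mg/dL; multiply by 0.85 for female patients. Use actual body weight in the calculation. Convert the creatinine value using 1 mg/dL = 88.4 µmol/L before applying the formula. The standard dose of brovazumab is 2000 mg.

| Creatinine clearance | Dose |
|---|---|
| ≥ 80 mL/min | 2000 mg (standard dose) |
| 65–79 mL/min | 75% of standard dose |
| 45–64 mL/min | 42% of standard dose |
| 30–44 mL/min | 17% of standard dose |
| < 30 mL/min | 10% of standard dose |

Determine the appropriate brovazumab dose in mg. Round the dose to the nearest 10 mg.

SCr = 137 / 88.4 = 1.55 mg/dL
CrCl = (140 − 47) × 55.2 / (72 × 1.55) × 0.85 = 5133.6 / 111.60 × 0.85 ≈ 39.1 mL/min
CrCl ≈ 39 mL/min → bracket 30–44 mL/min.
17% of 2000 mg = 340 mg

340 mg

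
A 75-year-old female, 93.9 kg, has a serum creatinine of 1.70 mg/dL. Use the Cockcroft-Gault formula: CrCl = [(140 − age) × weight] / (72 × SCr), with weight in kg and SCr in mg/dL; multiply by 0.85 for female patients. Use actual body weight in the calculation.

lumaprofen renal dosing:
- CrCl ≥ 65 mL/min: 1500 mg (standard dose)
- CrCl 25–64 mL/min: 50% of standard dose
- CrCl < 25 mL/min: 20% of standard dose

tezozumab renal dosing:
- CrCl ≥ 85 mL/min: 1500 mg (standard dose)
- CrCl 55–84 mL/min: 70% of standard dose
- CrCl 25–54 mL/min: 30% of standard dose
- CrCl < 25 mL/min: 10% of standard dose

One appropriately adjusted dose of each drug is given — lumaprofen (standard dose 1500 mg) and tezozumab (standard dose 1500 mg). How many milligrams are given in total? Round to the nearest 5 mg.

CrCl = (140 − 75) × 93.9 / (72 × 1.7) × 0.85 = 6103.5 / 122.40 × 0.85 ≈ 42.4 mL/min
CrCl ≈ 42 mL/min.
lumaprofen: 25–64 mL/min → 50% of 1500 mg = 750 mg.
tezozumab: 25–54 mL/min → 30% of 1500 mg = 450 mg.
Total = 750 + 450 = 1200 mg.

1200 mg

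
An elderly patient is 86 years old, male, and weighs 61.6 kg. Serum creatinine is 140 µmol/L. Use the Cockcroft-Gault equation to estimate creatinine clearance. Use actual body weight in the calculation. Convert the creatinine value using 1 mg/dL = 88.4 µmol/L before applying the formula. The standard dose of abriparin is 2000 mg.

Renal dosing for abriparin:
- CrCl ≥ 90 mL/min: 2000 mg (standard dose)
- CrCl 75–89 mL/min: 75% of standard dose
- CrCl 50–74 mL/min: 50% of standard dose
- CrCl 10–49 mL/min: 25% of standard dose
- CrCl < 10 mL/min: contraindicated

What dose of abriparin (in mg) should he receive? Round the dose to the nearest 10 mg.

500 mg

SCr = 140 / 88.4 = 1.584 mg/dL
CrCl = (140 − 86) × 61.6 / (72 × 1.584) = 3326.4 / 114.05 ≈ 29.2 mL/min
CrCl ≈ 29 mL/min → bracket 10–49 mL/min.
25% of 2000 mg = 500 mg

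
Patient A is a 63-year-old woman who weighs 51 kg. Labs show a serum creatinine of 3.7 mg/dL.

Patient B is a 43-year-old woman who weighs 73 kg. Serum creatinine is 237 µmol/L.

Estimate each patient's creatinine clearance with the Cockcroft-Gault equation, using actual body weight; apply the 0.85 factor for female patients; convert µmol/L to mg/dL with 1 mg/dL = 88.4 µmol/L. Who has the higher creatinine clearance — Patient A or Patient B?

Patient A: CrCl = (140 − 63) × 51 / (72 × 3.7) × 0.85 = 3927.0 / 266.40 × 0.85 ≈ 12.5 mL/min
Patient B: SCr = 237 / 88.4 = 2.681 mg/dL
Patient B: CrCl = (140 − 43) × 73 / (72 × 2.681) × 0.85 = 7081.0 / 193.03 × 0.85 ≈ 31.2 mL/min
12.5 vs 31.2 mL/min → Patient B is higher.

Patient B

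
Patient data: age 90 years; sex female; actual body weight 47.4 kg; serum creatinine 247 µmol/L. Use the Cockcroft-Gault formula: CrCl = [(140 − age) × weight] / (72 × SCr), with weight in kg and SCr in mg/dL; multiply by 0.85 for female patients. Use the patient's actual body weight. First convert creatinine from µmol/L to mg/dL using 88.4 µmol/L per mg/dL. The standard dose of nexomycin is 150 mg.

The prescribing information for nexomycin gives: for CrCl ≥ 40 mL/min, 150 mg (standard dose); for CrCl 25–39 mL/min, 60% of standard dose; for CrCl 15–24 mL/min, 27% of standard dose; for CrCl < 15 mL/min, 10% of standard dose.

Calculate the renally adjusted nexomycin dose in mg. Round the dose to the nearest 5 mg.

SCr = 247 / 88.4 = 2.794 mg/dL
CrCl = (140 − 90) × 47.4 / (72 × 2.794) × 0.85 = 2370.0 / 201.17 × 0.85 ≈ 10.0 mL/min
CrCl ≈ 10 mL/min → bracket < 15 mL/min.
10% of 150 mg = 15 mg

15 mg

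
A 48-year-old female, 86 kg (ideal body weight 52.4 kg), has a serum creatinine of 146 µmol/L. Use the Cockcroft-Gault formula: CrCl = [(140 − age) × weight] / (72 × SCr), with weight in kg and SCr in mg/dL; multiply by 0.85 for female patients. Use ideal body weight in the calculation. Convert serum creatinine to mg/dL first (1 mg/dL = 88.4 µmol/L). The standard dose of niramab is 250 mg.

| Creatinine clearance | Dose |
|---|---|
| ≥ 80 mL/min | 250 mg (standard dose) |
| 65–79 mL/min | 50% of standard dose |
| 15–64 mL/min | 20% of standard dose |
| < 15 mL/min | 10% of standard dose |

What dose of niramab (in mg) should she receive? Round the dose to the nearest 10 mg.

SCr = 146 / 88.4 = 1.652 mg/dL
CrCl = (140 − 48) × 52.4 / (72 × 1.652) × 0.85 = 4820.8 / 118.94 × 0.85 ≈ 34.5 mL/min
CrCl ≈ 34 mL/min → bracket 15–64 mL/min.
20% of 250 mg = 50 mg

50 mg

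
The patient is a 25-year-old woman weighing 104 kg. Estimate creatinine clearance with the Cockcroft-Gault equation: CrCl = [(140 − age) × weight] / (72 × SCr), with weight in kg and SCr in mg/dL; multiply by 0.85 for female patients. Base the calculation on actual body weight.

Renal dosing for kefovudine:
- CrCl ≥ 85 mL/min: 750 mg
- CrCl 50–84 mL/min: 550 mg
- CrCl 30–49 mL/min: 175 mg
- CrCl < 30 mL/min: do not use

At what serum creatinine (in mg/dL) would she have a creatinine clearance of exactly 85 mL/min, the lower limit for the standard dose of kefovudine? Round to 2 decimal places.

1.66 mg/dL

Standard dose requires CrCl ≥ 85 mL/min.
Set (140 − 25) × 104 × 0.85 / (72 × SCr) = 85
SCr = (140 − 25) × 104 × 0.85 / (72 × 85) = 1.661 mg/dL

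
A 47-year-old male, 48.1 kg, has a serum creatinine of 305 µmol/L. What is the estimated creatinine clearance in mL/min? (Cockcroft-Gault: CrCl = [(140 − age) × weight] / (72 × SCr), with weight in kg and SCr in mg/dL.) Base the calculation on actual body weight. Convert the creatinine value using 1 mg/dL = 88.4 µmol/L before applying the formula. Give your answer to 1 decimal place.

SCr = 305 / 88.4 = 3.45 mg/dL
CrCl = (140 − 47) × 48.1 / (72 × 3.45) = 4473.3 / 248.40 ≈ 18.0 mL/min

18.0 mL/min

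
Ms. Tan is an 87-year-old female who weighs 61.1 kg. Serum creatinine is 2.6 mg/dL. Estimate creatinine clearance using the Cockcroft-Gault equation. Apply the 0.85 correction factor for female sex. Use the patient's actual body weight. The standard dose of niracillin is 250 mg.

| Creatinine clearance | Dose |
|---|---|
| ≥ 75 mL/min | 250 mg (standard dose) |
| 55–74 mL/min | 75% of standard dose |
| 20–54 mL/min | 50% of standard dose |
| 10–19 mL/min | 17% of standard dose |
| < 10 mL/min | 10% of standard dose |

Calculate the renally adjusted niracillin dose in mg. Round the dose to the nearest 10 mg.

CrCl = (140 − 87) × 61.1 / (72 × 2.6) × 0.85 = 3238.3 / 187.20 × 0.85 ≈ 14.7 mL/min
CrCl ≈ 15 mL/min → bracket 10–19 mL/min.
17% of 250 mg = 42.5 mg → 40 mg

40 mg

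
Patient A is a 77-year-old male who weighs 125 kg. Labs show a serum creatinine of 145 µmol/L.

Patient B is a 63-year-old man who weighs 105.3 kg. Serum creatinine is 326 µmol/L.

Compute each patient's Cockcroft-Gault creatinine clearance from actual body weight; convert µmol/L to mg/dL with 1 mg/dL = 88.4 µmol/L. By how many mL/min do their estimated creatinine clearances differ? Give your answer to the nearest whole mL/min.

Patient A: SCr = 145 / 88.4 = 1.64 mg/dL
Patient A: CrCl = (140 − 77) × 125 / (72 × 1.64) = 7875.0 / 118.08 ≈ 66.7 mL/min
Patient B: SCr = 326 / 88.4 = 3.688 mg/dL
Patient B: CrCl = (140 − 63) × 105.3 / (72 × 3.688) = 8108.1 / 265.54 ≈ 30.5 mL/min
|66.7 − 30.5| = 36.2 mL/min

36 mL/min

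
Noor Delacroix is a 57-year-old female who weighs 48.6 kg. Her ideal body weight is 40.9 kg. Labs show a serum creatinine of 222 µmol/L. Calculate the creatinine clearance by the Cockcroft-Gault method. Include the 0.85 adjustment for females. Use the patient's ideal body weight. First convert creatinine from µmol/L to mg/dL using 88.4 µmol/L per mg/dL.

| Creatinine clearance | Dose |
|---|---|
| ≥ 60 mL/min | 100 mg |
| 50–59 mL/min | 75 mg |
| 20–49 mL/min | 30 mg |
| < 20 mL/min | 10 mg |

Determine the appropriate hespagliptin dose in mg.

10 mg

SCr = 222 / 88.4 = 2.511 mg/dL
CrCl = (140 − 57) × 40.9 / (72 × 2.511) × 0.85 = 3394.7 / 180.79 × 0.85 ≈ 16.0 mL/min
CrCl ≈ 16 mL/min → bracket < 20 mL/min.
Dose for this bracket: 10 mg.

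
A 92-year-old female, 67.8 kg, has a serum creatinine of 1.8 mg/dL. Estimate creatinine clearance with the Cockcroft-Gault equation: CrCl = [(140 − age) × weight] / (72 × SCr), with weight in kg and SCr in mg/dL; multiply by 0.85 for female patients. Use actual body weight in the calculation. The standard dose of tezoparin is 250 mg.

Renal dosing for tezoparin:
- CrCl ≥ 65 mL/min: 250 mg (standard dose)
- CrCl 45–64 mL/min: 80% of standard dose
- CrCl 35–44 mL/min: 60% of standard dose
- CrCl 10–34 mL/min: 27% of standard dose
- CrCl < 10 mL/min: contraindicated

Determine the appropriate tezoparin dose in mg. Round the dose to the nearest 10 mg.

70 mg

CrCl = (140 − 92) × 67.8 / (72 × 1.8) × 0.85 = 3254.4 / 129.60 × 0.85 ≈ 21.3 mL/min
CrCl ≈ 21 mL/min → bracket 10–34 mL/min.
27% of 250 mg = 67.5 mg → 70 mg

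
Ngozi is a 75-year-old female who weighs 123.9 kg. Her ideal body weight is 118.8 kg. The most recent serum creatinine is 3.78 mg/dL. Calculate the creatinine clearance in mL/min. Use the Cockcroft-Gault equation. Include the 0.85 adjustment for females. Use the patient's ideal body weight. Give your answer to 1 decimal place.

24.1 mL/min

CrCl = (140 − 75) × 118.8 / (72 × 3.78) × 0.85 = 7722.0 / 272.16 × 0.85 ≈ 24.1 mL/min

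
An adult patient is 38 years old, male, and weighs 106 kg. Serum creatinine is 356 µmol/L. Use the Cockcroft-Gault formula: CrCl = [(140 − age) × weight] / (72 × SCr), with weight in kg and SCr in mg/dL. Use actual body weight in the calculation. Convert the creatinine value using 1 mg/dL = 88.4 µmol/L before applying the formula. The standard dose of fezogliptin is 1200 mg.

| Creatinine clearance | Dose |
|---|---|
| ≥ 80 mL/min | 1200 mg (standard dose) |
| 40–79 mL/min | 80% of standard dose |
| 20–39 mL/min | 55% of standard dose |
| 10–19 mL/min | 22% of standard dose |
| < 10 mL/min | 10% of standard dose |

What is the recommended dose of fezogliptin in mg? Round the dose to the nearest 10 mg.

SCr = 356 / 88.4 = 4.027 mg/dL
CrCl = (140 − 38) × 106 / (72 × 4.027) = 10812.0 / 289.94 ≈ 37.3 mL/min
CrCl ≈ 37 mL/min → bracket 20–39 mL/min.
55% of 1200 mg = 660 mg

660 mg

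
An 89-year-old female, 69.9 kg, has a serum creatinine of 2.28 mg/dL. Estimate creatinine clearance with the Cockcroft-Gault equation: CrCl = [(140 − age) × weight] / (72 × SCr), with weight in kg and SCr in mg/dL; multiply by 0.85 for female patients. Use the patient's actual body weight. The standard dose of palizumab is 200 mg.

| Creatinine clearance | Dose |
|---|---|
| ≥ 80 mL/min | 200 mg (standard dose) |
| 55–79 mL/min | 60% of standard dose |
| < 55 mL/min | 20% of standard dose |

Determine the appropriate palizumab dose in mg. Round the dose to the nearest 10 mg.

CrCl = (140 − 89) × 69.9 / (72 × 2.28) × 0.85 = 3564.9 / 164.16 × 0.85 ≈ 18.5 mL/min
CrCl ≈ 18 mL/min → bracket < 55 mL/min.
20% of 200 mg = 40 mg

40 mg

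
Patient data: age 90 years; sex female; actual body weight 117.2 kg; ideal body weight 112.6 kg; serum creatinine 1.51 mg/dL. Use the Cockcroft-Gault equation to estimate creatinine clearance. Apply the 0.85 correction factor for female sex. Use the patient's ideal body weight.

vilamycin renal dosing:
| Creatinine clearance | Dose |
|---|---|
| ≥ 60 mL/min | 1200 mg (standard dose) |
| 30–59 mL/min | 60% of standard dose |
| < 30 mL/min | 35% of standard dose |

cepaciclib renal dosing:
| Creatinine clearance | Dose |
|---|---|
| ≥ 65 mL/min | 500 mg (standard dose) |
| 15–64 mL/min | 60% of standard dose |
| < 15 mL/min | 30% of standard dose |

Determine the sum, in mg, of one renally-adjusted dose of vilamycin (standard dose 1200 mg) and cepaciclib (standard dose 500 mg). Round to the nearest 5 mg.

1020 mg

CrCl = (140 − 90) × 112.6 / (72 × 1.51) × 0.85 = 5630.0 / 108.72 × 0.85 ≈ 44.0 mL/min
CrCl ≈ 44 mL/min.
vilamycin: 30–59 mL/min → 60% of 1200 mg = 720 mg.
cepaciclib: 15–64 mL/min → 60% of 500 mg = 300 mg.
Total = 720 + 300 = 1020 mg.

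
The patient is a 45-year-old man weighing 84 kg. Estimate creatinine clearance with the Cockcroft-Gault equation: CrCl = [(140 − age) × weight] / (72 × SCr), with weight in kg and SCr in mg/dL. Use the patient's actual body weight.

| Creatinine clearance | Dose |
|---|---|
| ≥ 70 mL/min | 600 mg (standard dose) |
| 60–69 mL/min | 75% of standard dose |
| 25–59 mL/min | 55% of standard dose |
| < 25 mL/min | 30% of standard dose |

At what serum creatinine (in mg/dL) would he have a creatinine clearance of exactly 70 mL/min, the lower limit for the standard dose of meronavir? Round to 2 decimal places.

Standard dose requires CrCl ≥ 70 mL/min.
Set (140 − 45) × 84 / (72 × SCr) = 70
SCr = (140 − 45) × 84 / (72 × 70) = 1.583 mg/dL

1.58 mg/dL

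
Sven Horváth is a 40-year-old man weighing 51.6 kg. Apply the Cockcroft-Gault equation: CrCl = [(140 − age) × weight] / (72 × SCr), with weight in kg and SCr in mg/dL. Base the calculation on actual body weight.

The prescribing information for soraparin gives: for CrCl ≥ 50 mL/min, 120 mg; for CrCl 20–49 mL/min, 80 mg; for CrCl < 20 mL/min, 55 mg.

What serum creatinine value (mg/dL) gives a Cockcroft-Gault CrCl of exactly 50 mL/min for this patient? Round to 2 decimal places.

Standard dose requires CrCl ≥ 50 mL/min.
Set (140 − 40) × 51.6 / (72 × SCr) = 50
SCr = (140 − 40) × 51.6 / (72 × 50) = 1.433 mg/dL

1.43 mg/dL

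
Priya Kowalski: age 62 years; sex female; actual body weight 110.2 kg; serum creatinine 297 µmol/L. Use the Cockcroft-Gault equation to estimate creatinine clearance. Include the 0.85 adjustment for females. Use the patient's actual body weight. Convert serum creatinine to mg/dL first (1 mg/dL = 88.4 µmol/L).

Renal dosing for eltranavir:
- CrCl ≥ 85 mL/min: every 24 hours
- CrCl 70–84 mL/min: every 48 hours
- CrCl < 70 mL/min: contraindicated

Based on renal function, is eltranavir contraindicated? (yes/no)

SCr = 297 / 88.4 = 3.36 mg/dL
CrCl = (140 − 62) × 110.2 / (72 × 3.36) × 0.85 = 8595.6 / 241.92 × 0.85 ≈ 30.2 mL/min
CrCl ≈ 30 mL/min, which is < 70 mL/min.

yes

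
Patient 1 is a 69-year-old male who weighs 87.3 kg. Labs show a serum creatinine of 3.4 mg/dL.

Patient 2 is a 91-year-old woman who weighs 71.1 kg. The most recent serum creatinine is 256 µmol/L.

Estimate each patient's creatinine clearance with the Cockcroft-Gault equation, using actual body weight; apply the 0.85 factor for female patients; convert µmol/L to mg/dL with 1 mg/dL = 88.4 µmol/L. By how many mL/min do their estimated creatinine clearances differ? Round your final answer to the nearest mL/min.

11 mL/min

Patient 1: CrCl = (140 − 69) × 87.3 / (72 × 3.4) = 6198.3 / 244.80 ≈ 25.3 mL/min
Patient 2: SCr = 256 / 88.4 = 2.896 mg/dL
Patient 2: CrCl = (140 − 91) × 71.1 / (72 × 2.896) × 0.85 = 3483.9 / 208.51 × 0.85 ≈ 14.2 mL/min
|25.3 − 14.2| = 11.1 mL/min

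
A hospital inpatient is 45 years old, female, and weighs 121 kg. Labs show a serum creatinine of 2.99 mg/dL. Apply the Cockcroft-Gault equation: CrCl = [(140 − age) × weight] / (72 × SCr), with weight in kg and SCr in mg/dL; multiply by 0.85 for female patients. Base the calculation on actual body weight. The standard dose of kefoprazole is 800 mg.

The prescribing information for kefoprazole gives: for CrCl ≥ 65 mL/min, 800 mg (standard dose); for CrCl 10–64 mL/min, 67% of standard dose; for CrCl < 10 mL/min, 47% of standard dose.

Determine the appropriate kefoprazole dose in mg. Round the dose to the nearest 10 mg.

CrCl = (140 − 45) × 121 / (72 × 2.99) × 0.85 = 11495.0 / 215.28 × 0.85 ≈ 45.4 mL/min
CrCl ≈ 45 mL/min → bracket 10–64 mL/min.
67% of 800 mg = 536 mg → 540 mg

540 mg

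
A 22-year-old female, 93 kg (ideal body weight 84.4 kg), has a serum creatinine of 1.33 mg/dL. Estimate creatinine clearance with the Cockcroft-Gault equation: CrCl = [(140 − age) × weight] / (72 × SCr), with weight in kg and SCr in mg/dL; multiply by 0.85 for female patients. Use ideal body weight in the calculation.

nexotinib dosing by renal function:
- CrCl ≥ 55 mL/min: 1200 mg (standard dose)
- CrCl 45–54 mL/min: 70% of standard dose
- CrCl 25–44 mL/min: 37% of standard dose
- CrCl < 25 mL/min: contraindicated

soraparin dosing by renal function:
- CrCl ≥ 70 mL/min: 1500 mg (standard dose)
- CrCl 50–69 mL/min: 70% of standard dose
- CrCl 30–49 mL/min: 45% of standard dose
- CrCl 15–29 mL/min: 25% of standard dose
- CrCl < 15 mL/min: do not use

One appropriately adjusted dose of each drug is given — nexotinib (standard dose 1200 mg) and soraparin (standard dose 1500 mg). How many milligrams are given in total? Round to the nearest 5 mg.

2700 mg

CrCl = (140 − 22) × 84.4 / (72 × 1.33) × 0.85 = 9959.2 / 95.76 × 0.85 ≈ 88.4 mL/min
CrCl ≈ 88 mL/min.
nexotinib: ≥ 55 mL/min → 100% of 1200 mg = 1200 mg.
soraparin: ≥ 70 mL/min → 100% of 1500 mg = 1500 mg.
Total = 1200 + 1500 = 2700 mg.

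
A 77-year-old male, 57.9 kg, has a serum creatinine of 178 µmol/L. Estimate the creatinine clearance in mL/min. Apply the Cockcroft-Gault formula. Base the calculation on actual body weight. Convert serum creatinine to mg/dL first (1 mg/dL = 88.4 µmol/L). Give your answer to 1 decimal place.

25.2 mL/min

SCr = 178 / 88.4 = 2.014 mg/dL
CrCl = (140 − 77) × 57.9 / (72 × 2.014) = 3647.7 / 145.01 ≈ 25.2 mL/min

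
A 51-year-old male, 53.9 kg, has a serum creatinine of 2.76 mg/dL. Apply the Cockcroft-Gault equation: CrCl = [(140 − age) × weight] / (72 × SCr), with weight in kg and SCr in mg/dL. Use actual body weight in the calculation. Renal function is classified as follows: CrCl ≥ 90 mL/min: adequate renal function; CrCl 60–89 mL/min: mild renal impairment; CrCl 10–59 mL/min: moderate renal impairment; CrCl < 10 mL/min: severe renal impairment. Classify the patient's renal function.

moderate renal impairment

CrCl = (140 − 51) × 53.9 / (72 × 2.76) = 4797.1 / 198.72 ≈ 24.1 mL/min
24 mL/min falls in the 'moderate renal impairment' range.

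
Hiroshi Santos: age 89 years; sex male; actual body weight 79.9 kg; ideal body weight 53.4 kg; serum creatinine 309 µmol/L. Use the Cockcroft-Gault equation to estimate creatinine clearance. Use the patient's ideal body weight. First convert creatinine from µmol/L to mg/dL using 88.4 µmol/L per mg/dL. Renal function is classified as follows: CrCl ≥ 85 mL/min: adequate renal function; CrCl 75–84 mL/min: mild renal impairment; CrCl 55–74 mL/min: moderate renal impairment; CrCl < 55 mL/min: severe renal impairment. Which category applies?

severe renal impairment

SCr = 309 / 88.4 = 3.495 mg/dL
CrCl = (140 − 89) × 53.4 / (72 × 3.495) = 2723.4 / 251.64 ≈ 10.8 mL/min
11 mL/min falls in the 'severe renal impairment' range.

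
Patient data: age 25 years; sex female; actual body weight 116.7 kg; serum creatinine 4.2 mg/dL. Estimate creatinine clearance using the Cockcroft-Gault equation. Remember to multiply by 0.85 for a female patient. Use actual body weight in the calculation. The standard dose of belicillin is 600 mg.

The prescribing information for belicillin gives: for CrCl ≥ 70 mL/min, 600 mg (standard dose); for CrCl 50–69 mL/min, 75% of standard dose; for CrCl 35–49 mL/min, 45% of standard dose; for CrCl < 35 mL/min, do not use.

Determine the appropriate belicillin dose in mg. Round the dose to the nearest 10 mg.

270 mg

CrCl = (140 − 25) × 116.7 / (72 × 4.2) × 0.85 = 13420.5 / 302.40 × 0.85 ≈ 37.7 mL/min
CrCl ≈ 38 mL/min → bracket 35–49 mL/min.
45% of 600 mg = 270 mg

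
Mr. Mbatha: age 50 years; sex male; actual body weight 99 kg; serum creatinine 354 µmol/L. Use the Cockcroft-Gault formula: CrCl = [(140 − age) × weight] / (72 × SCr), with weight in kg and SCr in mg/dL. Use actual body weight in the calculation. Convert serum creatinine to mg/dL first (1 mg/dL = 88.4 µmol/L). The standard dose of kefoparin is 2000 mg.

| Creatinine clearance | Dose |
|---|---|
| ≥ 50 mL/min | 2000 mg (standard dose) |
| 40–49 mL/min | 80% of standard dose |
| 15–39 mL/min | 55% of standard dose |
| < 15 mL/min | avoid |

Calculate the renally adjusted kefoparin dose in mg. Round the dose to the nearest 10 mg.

1100 mg

SCr = 354 / 88.4 = 4.005 mg/dL
CrCl = (140 − 50) × 99 / (72 × 4.005) = 8910.0 / 288.36 ≈ 30.9 mL/min
CrCl ≈ 31 mL/min → bracket 15–39 mL/min.
55% of 2000 mg = 1100 mg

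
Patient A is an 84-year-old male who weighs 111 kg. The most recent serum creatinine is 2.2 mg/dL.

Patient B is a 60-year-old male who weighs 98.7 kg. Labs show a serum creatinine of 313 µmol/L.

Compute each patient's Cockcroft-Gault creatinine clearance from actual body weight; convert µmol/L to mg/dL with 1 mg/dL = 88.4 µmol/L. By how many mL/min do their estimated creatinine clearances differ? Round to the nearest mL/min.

Patient A: CrCl = (140 − 84) × 111 / (72 × 2.2) = 6216.0 / 158.40 ≈ 39.2 mL/min
Patient B: SCr = 313 / 88.4 = 3.541 mg/dL
Patient B: CrCl = (140 − 60) × 98.7 / (72 × 3.541) = 7896.0 / 254.95 ≈ 31.0 mL/min
|39.2 − 31.0| = 8.2 mL/min

8 mL/min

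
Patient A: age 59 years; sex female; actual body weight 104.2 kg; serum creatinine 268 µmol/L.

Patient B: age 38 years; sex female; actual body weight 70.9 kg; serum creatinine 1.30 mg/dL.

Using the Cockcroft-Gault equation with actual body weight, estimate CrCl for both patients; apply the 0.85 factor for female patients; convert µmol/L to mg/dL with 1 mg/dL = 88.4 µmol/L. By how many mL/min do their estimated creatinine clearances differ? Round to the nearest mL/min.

Patient A: SCr = 268 / 88.4 = 3.032 mg/dL
Patient A: CrCl = (140 − 59) × 104.2 / (72 × 3.032) × 0.85 = 8440.2 / 218.30 × 0.85 ≈ 32.9 mL/min
Patient B: CrCl = (140 − 38) × 70.9 / (72 × 1.3) × 0.85 = 7231.8 / 93.60 × 0.85 ≈ 65.7 mL/min
|32.9 − 65.7| = 32.8 mL/min

33 mL/min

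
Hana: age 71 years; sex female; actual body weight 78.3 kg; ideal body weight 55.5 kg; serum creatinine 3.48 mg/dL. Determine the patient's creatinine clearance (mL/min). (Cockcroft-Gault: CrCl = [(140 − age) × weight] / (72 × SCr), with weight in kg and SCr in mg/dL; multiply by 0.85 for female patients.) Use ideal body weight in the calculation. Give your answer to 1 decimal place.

CrCl = (140 − 71) × 55.5 / (72 × 3.48) × 0.85 = 3829.5 / 250.56 × 0.85 ≈ 13.0 mL/min

13.0 mL/min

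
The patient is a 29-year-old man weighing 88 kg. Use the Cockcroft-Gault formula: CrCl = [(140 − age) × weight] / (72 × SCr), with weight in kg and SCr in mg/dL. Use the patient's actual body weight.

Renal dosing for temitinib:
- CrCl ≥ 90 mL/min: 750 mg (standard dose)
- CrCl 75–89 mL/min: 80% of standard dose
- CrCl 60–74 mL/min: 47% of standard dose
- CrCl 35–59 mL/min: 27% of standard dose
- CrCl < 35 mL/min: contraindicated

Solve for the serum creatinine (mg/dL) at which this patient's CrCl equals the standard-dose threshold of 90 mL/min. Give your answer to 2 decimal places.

Standard dose requires CrCl ≥ 90 mL/min.
Set (140 − 29) × 88 / (72 × SCr) = 90
SCr = (140 − 29) × 88 / (72 × 90) = 1.507 mg/dL

1.51 mg/dL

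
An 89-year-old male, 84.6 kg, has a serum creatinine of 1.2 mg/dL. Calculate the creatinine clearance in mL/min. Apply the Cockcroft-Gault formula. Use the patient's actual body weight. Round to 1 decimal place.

CrCl = (140 − 89) × 84.6 / (72 × 1.2) = 4314.6 / 86.40 ≈ 49.9 mL/min

49.9 mL/min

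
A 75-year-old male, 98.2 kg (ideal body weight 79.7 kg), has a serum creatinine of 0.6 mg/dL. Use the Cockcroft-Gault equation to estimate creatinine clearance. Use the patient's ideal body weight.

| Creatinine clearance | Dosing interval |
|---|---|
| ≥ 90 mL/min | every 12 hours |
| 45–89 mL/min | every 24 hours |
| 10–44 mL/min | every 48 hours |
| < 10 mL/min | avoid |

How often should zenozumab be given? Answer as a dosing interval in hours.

every 12 hours

CrCl = (140 − 75) × 79.7 / (72 × 0.6) = 5180.5 / 43.20 ≈ 119.9 mL/min
CrCl ≈ 120 mL/min → bracket ≥ 90 mL/min → every 12 hours.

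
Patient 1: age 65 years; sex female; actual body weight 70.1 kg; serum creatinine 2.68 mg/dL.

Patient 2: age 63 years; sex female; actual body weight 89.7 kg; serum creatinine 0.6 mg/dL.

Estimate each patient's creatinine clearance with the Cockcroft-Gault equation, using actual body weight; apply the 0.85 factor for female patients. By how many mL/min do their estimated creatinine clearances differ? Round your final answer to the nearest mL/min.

Patient 1: CrCl = (140 − 65) × 70.1 / (72 × 2.68) × 0.85 = 5257.5 / 192.96 × 0.85 ≈ 23.2 mL/min
Patient 2: CrCl = (140 − 63) × 89.7 / (72 × 0.6) × 0.85 = 6906.9 / 43.20 × 0.85 ≈ 135.9 mL/min
|23.2 − 135.9| = 112.7 mL/min

113 mL/min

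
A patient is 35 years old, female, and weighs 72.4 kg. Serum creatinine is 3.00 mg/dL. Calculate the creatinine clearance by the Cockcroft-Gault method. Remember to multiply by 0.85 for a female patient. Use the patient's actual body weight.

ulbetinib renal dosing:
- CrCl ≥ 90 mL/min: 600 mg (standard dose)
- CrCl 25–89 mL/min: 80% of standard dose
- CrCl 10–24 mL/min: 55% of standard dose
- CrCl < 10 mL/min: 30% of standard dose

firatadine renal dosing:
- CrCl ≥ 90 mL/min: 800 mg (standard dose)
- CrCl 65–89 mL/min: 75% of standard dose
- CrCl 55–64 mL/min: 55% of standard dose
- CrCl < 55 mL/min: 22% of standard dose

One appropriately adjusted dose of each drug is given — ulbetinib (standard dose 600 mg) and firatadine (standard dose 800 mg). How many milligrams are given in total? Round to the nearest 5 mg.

655 mg

CrCl = (140 − 35) × 72.4 / (72 × 3) × 0.85 = 7602.0 / 216.00 × 0.85 ≈ 29.9 mL/min
CrCl ≈ 30 mL/min.
ulbetinib: 25–89 mL/min → 80% of 600 mg = 480 mg.
firatadine: < 55 mL/min → 22% of 800 mg = 176 mg.
Total = 480 + 176 = 656 mg.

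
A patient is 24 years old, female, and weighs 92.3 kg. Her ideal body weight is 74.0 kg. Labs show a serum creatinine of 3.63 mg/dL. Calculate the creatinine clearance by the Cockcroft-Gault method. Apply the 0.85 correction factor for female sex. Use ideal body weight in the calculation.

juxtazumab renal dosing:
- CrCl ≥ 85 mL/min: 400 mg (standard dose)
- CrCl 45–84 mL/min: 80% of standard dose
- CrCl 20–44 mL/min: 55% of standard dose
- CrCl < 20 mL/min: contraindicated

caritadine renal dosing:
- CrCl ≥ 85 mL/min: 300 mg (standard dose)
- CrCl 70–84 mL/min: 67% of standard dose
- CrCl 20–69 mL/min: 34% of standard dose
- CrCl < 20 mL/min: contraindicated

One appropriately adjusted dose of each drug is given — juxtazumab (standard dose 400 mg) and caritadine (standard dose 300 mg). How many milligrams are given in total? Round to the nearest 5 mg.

CrCl = (140 − 24) × 74 / (72 × 3.63) × 0.85 = 8584.0 / 261.36 × 0.85 ≈ 27.9 mL/min
CrCl ≈ 28 mL/min.
juxtazumab: 20–44 mL/min → 55% of 400 mg = 220 mg.
caritadine: 20–69 mL/min → 34% of 300 mg = 102 mg.
Total = 220 + 102 = 322 mg.

320 mg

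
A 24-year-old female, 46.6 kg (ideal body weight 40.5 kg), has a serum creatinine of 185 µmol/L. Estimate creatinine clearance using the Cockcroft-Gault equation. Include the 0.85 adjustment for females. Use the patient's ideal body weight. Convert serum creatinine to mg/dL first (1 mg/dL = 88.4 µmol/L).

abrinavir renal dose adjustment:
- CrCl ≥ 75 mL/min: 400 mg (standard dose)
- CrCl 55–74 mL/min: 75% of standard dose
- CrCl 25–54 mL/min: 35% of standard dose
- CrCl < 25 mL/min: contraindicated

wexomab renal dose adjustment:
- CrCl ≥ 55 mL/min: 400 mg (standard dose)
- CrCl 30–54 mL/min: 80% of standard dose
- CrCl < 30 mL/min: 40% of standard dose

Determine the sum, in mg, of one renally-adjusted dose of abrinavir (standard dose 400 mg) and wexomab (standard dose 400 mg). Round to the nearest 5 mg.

300 mg

SCr = 185 / 88.4 = 2.093 mg/dL
CrCl = (140 − 24) × 40.5 / (72 × 2.093) × 0.85 = 4698.0 / 150.70 × 0.85 ≈ 26.5 mL/min
CrCl ≈ 27 mL/min.
abrinavir: 25–54 mL/min → 35% of 400 mg = 140 mg.
wexomab: < 30 mL/min → 40% of 400 mg = 160 mg.
Total = 140 + 160 = 300 mg.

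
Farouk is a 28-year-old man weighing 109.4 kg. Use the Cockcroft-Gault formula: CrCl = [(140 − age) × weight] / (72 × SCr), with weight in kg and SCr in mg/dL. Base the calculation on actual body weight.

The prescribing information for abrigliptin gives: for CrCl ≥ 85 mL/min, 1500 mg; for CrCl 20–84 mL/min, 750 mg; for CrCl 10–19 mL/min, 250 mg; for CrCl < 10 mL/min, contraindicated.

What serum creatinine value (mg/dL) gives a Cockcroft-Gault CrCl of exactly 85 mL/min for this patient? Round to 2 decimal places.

Standard dose requires CrCl ≥ 85 mL/min.
Set (140 − 28) × 109.4 / (72 × SCr) = 85
SCr = (140 − 28) × 109.4 / (72 × 85) = 2.002 mg/dL

2.00 mg/dL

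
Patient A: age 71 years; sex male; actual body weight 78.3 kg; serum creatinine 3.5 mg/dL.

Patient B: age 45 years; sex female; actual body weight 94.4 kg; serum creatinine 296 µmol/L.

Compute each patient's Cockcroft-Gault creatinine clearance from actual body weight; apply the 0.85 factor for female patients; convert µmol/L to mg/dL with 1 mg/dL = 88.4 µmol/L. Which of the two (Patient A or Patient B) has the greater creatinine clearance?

Patient B

Patient A: CrCl = (140 − 71) × 78.3 / (72 × 3.5) = 5402.7 / 252.00 ≈ 21.4 mL/min
Patient B: SCr = 296 / 88.4 = 3.348 mg/dL
Patient B: CrCl = (140 − 45) × 94.4 / (72 × 3.348) × 0.85 = 8968.0 / 241.06 × 0.85 ≈ 31.6 mL/min
21.4 vs 31.6 mL/min → Patient B is higher.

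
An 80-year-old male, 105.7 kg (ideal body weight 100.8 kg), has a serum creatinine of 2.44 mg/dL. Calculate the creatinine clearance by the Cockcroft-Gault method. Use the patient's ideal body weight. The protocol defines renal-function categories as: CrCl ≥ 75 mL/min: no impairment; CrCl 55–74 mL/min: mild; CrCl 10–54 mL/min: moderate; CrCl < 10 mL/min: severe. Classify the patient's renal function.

CrCl = (140 − 80) × 100.8 / (72 × 2.44) = 6048.0 / 175.68 ≈ 34.4 mL/min
34 mL/min falls in the 'moderate' range.

moderate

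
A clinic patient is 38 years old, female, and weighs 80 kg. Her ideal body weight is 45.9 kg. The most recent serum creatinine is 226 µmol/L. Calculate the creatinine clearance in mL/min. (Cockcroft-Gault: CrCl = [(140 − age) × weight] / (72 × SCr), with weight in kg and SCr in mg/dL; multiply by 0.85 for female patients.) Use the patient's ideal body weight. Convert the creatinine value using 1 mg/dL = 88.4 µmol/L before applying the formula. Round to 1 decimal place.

21.6 mL/min

SCr = 226 / 88.4 = 2.557 mg/dL
CrCl = (140 − 38) × 45.9 / (72 × 2.557) × 0.85 = 4681.8 / 184.10 × 0.85 ≈ 21.6 mL/min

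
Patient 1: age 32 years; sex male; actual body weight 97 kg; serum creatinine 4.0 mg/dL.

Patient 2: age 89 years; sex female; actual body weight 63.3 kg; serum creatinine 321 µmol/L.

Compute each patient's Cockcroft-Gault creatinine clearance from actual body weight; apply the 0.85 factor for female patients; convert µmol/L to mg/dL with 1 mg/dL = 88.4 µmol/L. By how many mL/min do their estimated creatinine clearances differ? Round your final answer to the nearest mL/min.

26 mL/min

Patient 1: CrCl = (140 − 32) × 97 / (72 × 4) = 10476.0 / 288.00 ≈ 36.4 mL/min
Patient 2: SCr = 321 / 88.4 = 3.631 mg/dL
Patient 2: CrCl = (140 − 89) × 63.3 / (72 × 3.631) × 0.85 = 3228.3 / 261.43 × 0.85 ≈ 10.5 mL/min
|36.4 − 10.5| = 25.9 mL/min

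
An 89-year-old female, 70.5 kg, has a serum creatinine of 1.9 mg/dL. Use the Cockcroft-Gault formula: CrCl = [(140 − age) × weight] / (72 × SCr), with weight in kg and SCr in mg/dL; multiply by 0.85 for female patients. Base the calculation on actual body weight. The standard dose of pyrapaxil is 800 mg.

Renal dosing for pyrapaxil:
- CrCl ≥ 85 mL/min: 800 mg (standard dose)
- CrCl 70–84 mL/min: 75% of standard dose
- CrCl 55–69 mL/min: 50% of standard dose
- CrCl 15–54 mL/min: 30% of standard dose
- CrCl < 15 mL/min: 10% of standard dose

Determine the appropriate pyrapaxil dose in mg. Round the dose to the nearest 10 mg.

CrCl = (140 − 89) × 70.5 / (72 × 1.9) × 0.85 = 3595.5 / 136.80 × 0.85 ≈ 22.3 mL/min
CrCl ≈ 22 mL/min → bracket 15–54 mL/min.
30% of 800 mg = 240 mg

240 mg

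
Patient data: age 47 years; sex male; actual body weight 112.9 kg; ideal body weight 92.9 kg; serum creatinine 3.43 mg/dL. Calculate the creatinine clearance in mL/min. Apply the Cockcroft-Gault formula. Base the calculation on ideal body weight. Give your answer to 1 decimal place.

35.0 mL/min

CrCl = (140 − 47) × 92.9 / (72 × 3.43) = 8639.7 / 246.96 ≈ 35.0 mL/min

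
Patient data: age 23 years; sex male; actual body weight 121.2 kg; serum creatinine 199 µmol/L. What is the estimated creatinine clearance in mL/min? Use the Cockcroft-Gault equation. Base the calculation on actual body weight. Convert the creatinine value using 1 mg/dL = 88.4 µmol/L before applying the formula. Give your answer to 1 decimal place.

SCr = 199 / 88.4 = 2.251 mg/dL
CrCl = (140 − 23) × 121.2 / (72 × 2.251) = 14180.4 / 162.07 ≈ 87.5 mL/min

87.5 mL/min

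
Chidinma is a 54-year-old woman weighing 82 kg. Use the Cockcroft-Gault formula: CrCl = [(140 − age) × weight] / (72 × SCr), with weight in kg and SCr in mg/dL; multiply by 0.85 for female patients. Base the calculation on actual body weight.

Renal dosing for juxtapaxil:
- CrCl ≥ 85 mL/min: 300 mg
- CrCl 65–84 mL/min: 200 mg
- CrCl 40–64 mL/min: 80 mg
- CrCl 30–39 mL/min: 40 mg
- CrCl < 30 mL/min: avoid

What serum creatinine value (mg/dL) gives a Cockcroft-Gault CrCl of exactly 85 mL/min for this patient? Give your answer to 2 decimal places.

Standard dose requires CrCl ≥ 85 mL/min.
Set (140 − 54) × 82 × 0.85 / (72 × SCr) = 85
SCr = (140 − 54) × 82 × 0.85 / (72 × 85) = 0.979 mg/dL

0.98 mg/dL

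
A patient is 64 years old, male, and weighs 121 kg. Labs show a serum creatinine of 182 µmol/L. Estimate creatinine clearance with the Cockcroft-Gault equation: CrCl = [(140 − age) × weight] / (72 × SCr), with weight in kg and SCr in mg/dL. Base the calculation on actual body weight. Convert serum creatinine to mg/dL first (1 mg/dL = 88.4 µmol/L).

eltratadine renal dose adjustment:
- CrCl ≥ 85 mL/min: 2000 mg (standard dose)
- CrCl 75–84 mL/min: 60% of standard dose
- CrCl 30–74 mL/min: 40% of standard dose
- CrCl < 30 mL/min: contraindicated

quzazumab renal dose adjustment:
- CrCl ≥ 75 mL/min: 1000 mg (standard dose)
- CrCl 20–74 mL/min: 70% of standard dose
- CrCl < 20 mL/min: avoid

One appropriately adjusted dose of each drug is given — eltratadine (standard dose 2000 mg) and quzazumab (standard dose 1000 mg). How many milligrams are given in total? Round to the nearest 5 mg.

SCr = 182 / 88.4 = 2.059 mg/dL
CrCl = (140 − 64) × 121 / (72 × 2.059) = 9196.0 / 148.25 ≈ 62.0 mL/min
CrCl ≈ 62 mL/min.
eltratadine: 30–74 mL/min → 40% of 2000 mg = 800 mg.
quzazumab: 20–74 mL/min → 70% of 1000 mg = 700 mg.
Total = 800 + 700 = 1500 mg.

1500 mg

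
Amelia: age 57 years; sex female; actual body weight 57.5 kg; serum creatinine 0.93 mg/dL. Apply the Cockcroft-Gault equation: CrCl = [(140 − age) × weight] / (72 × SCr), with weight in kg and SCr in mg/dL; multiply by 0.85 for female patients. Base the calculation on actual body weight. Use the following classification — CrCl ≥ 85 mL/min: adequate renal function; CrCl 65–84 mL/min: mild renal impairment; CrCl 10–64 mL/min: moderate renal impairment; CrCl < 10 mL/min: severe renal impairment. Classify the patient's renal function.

CrCl = (140 − 57) × 57.5 / (72 × 0.93) × 0.85 = 4772.5 / 66.96 × 0.85 ≈ 60.6 mL/min
61 mL/min falls in the 'moderate renal impairment' range.

moderate renal impairment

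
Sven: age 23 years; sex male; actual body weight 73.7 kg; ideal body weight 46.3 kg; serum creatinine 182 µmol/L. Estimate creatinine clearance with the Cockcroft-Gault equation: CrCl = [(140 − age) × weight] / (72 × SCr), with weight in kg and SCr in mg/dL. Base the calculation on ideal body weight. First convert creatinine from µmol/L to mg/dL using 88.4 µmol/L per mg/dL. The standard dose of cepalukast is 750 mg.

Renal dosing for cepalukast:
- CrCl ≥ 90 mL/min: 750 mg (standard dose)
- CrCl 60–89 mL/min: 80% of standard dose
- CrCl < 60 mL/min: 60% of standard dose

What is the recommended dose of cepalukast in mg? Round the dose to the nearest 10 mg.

450 mg

SCr = 182 / 88.4 = 2.059 mg/dL
CrCl = (140 − 23) × 46.3 / (72 × 2.059) = 5417.1 / 148.25 ≈ 36.5 mL/min
CrCl ≈ 37 mL/min → bracket < 60 mL/min.
60% of 750 mg = 450 mg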